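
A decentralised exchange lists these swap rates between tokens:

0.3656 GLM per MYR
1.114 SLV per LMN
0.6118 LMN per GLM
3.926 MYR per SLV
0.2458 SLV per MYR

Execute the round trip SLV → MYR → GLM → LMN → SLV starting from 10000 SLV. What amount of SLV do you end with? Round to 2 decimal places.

10000 SLV × 3.926 = 39260 MYR
39260 MYR × 0.3656 = 14353.456 GLM
14353.456 GLM × 0.6118 = 8781.4443808 LMN
8781.4443808 LMN × 1.114 = 9782.5290402112 SLV

9782.53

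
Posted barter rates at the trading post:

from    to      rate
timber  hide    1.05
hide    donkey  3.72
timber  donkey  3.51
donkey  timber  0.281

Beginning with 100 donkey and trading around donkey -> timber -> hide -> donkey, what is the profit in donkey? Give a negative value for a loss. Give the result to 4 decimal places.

100 donkey × 0.281 = 28.1 timber
28.1 timber × 1.05 = 29.505 hide
29.505 hide × 3.72 = 109.7586 donkey
Net change: 109.7586 − 100 = 9.7586 donkey

9.7586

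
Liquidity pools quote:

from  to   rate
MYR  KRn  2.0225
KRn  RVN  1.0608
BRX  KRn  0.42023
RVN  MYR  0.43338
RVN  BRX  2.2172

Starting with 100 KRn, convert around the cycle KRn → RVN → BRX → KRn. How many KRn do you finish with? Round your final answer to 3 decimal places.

98.838

100 KRn × 1.0608 = 106.08 RVN
106.08 RVN × 2.2172 = 235.200576 BRX
235.200576 BRX × 0.42023 = 98.83833805248 KRn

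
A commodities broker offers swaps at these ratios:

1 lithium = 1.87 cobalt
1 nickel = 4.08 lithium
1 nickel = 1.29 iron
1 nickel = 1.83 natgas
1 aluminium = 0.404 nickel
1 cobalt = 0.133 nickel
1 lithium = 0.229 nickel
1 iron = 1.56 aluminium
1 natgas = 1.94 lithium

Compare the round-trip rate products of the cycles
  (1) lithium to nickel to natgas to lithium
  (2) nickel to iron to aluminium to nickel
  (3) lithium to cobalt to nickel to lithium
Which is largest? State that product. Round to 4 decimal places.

(1) 0.229 × 1.83 × 1.94 = 0.81300
(2) 1.29 × 1.56 × 0.404 = 0.81301
(3) 1.87 × 0.133 × 4.08 = 1.01474
Highest is cycle (3) at 1.0147 (>1, arbitrage).

1.0147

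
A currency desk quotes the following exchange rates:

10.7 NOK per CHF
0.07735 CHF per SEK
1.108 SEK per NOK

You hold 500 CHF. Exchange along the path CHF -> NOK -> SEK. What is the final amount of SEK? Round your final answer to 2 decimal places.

500 CHF × 10.7 = 5350 NOK
5350 NOK × 1.108 = 5927.8 SEK

5927.80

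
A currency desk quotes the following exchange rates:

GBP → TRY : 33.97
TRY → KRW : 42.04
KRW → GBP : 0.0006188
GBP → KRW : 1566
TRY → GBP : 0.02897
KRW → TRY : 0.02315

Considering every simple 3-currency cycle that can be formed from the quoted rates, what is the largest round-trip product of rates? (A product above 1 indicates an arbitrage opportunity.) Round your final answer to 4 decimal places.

1.0502

KRW→TRY→GBP→KRW: 0.02315 × 0.02897 × 1566 = 1.05025
KRW→GBP→TRY→KRW: 0.0006188 × 33.97 × 42.04 = 0.88371
Maximum is KRW→TRY→GBP→KRW at 1.0502; arbitrage exists.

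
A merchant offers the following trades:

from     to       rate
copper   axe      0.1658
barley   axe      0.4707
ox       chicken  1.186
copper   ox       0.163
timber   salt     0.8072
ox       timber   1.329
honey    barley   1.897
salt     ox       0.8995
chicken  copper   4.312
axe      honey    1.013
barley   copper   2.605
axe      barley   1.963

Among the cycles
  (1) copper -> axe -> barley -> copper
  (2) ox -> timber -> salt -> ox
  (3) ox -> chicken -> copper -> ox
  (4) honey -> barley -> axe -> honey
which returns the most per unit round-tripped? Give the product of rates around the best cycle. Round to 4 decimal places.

0.9650

(1) 0.1658 × 1.963 × 2.605 = 0.84784
(2) 1.329 × 0.8072 × 0.8995 = 0.96496
(3) 1.186 × 4.312 × 0.163 = 0.83359
(4) 1.897 × 0.4707 × 1.013 = 0.90453
Highest is cycle (2) at 0.9650 (≤1, no arbitrage).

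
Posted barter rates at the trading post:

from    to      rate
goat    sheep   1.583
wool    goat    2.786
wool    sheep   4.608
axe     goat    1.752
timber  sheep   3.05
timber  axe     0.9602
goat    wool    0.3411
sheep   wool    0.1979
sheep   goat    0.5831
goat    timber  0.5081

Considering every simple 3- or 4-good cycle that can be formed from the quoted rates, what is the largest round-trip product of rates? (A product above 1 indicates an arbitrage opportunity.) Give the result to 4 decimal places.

sheep→goat→wool→sheep: 0.5831 × 0.3411 × 4.608 = 0.91651
timber→sheep→goat→timber: 3.05 × 0.5831 × 0.5081 = 0.90363
sheep→wool→goat→sheep: 0.1979 × 2.786 × 1.583 = 0.87279
axe→goat→timber→axe: 1.752 × 0.5081 × 0.9602 = 0.85476
timber→sheep→wool→goat→timber: 3.05 × 0.1979 × 2.786 × 0.5081 = 0.85443
Maximum is sheep→goat→wool→sheep at 0.9165; no arbitrage — every cycle loses value.

0.9165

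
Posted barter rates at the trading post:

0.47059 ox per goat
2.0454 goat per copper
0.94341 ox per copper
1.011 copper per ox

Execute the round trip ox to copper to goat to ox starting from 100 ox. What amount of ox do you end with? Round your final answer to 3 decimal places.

97.313

100 ox × 1.011 = 101.1 copper
101.1 copper × 2.0454 = 206.78994 goat
206.78994 goat × 0.47059 = 97.3132778646 ox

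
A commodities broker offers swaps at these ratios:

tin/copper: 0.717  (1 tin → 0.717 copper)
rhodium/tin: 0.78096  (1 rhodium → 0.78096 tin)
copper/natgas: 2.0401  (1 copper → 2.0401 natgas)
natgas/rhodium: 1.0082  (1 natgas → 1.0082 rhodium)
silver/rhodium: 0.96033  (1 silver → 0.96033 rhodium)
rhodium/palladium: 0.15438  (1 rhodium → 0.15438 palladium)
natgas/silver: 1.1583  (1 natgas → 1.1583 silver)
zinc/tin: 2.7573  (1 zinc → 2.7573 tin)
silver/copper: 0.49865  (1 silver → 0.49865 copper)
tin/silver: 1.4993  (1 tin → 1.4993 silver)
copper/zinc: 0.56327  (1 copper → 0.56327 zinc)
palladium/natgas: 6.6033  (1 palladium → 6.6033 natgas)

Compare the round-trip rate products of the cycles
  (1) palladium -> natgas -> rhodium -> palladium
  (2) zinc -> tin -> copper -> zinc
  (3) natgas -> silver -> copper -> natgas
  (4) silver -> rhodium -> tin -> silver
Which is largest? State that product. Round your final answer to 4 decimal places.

1.1783

(1) 6.6033 × 1.0082 × 0.15438 = 1.02778
(2) 2.7573 × 0.717 × 0.56327 = 1.11358
(3) 1.1583 × 0.49865 × 2.0401 = 1.17833
(4) 0.96033 × 0.78096 × 1.4993 = 1.12444
Highest is cycle (3) at 1.1783 (>1, arbitrage).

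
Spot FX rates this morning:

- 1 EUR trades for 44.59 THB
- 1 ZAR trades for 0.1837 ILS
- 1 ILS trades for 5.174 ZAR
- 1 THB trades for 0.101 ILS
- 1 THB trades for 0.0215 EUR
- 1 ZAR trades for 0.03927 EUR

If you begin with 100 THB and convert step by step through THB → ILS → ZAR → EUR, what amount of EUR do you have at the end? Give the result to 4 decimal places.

100 THB × 0.101 = 10.1 ILS
10.1 ILS × 5.174 = 52.2574 ZAR
52.2574 ZAR × 0.03927 = 2.052148098 EUR

2.0521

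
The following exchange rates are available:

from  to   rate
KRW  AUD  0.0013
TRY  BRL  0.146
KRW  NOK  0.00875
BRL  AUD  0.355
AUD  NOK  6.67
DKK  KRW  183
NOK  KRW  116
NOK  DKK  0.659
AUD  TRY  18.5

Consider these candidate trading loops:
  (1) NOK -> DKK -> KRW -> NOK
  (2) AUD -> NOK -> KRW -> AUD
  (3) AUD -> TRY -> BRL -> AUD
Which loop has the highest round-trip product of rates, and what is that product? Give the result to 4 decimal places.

1.0552

(1) 0.659 × 183 × 0.00875 = 1.05522
(2) 6.67 × 116 × 0.0013 = 1.00584
(3) 18.5 × 0.146 × 0.355 = 0.95886
Highest is cycle (1) at 1.0552 (>1, arbitrage).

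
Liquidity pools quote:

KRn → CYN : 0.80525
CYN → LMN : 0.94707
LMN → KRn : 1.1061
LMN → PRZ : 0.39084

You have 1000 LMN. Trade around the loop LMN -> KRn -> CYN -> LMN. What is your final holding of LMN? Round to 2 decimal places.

843.54

1000 LMN × 1.1061 = 1106.1 KRn
1106.1 KRn × 0.80525 = 890.687025 CYN
890.687025 CYN × 0.94707 = 843.54296076675 LMN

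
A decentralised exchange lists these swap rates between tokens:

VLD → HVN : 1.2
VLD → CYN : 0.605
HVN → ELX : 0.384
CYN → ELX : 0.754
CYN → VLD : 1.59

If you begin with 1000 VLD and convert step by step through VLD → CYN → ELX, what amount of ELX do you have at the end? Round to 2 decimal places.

1000 VLD × 0.605 = 605 CYN
605 CYN × 0.754 = 456.17 ELX

456.17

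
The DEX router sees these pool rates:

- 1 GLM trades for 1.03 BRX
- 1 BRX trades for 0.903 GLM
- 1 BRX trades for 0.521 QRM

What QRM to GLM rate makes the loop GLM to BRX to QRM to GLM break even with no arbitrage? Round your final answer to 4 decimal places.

Known legs of the cycle: 1.03 × 0.521 = 0.53663
For no arbitrage the full-cycle product must be 1, so the missing rate is 1 / 0.53663 ≈ 1.863481.

1.8635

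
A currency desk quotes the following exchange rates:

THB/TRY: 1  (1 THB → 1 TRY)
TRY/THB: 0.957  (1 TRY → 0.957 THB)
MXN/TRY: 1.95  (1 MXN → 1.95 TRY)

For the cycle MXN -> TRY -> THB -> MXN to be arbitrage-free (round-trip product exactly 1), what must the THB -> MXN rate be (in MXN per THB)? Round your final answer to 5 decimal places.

0.53586

Known legs of the cycle: 1.95 × 0.957 = 1.86615
For no arbitrage the full-cycle product must be 1, so the missing rate is 1 / 1.86615 ≈ 0.5358626.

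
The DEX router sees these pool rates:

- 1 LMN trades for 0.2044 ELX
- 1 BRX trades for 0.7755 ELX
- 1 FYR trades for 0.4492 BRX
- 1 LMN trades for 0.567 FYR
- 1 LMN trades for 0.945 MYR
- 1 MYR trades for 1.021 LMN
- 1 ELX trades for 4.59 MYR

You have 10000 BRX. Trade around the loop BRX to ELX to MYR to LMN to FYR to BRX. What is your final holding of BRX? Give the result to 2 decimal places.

10000 BRX × 0.7755 = 7755 ELX
7755 ELX × 4.59 = 35595.45 MYR
35595.45 MYR × 1.021 = 36342.95445 LMN
36342.95445 LMN × 0.567 = 20606.45517315 FYR
20606.45517315 FYR × 0.4492 = 9256.41966377898 BRX

9256.42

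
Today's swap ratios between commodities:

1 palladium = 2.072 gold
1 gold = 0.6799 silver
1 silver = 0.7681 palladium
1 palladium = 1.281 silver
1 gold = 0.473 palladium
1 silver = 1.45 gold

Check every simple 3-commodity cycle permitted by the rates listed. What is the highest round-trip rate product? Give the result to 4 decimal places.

gold→silver→palladium→gold: 0.6799 × 0.7681 × 2.072 = 1.08206
gold→palladium→silver→gold: 0.473 × 1.281 × 1.45 = 0.87857
Maximum is gold→silver→palladium→gold at 1.0821; arbitrage exists.

1.0821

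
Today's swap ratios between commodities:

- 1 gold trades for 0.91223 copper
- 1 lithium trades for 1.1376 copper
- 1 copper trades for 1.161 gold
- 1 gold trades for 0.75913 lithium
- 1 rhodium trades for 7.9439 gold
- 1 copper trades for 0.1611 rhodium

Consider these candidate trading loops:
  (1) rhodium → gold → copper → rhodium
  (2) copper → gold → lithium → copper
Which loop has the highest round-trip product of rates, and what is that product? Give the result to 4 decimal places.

(1) 7.9439 × 0.91223 × 0.1611 = 1.16744
(2) 1.161 × 0.75913 × 1.1376 = 1.00262
Highest is cycle (1) at 1.1674 (>1, arbitrage).

1.1674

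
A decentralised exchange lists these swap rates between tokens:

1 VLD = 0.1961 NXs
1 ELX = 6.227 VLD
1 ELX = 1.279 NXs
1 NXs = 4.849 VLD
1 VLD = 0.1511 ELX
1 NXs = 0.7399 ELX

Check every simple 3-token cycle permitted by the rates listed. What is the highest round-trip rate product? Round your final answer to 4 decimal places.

ELX→NXs→VLD→ELX: 1.279 × 4.849 × 0.1511 = 0.93710
ELX→VLD→NXs→ELX: 6.227 × 0.1961 × 0.7399 = 0.90350
Maximum is ELX→NXs→VLD→ELX at 0.9371; no arbitrage — every cycle loses value.

0.9371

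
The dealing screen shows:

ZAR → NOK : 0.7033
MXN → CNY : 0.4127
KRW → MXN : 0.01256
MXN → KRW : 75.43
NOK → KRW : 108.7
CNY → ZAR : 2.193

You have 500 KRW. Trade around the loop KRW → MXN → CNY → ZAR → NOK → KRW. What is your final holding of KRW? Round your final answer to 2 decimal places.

434.51

500 KRW × 0.01256 = 6.28 MXN
6.28 MXN × 0.4127 = 2.591756 CNY
2.591756 CNY × 2.193 = 5.683720908 ZAR
5.683720908 ZAR × 0.7033 = 3.9973609145964 NOK
3.9973609145964 NOK × 108.7 = 434.51313141662868 KRW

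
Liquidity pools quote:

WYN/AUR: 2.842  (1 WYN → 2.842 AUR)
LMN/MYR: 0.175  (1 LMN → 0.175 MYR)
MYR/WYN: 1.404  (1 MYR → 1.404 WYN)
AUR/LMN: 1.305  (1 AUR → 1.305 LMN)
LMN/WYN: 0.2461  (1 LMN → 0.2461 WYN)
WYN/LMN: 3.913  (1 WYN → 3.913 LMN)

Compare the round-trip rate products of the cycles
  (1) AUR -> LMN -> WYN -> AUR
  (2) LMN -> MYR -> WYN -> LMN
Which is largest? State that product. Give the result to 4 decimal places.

0.9614

(1) 1.305 × 0.2461 × 2.842 = 0.91274
(2) 0.175 × 1.404 × 3.913 = 0.96142
Highest is cycle (2) at 0.9614 (≤1, no arbitrage).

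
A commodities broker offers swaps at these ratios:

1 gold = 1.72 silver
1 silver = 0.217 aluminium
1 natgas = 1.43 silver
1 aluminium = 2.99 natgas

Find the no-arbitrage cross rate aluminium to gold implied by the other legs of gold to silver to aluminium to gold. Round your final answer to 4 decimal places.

2.6792

Known legs of the cycle: 1.72 × 0.217 = 0.37324
For no arbitrage the full-cycle product must be 1, so the missing rate is 1 / 0.37324 ≈ 2.679241.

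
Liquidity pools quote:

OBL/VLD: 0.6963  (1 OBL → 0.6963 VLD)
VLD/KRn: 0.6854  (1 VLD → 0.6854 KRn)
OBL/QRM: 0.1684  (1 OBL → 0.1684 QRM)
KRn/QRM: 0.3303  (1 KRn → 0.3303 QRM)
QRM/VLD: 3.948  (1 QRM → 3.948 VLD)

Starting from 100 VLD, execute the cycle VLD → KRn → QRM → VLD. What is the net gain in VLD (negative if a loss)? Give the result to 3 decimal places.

-10.622

100 VLD × 0.6854 = 68.54 KRn
68.54 KRn × 0.3303 = 22.638762 QRM
22.638762 QRM × 3.948 = 89.377832376 VLD
Net change: 89.377832376 − 100 = -10.622167624 VLD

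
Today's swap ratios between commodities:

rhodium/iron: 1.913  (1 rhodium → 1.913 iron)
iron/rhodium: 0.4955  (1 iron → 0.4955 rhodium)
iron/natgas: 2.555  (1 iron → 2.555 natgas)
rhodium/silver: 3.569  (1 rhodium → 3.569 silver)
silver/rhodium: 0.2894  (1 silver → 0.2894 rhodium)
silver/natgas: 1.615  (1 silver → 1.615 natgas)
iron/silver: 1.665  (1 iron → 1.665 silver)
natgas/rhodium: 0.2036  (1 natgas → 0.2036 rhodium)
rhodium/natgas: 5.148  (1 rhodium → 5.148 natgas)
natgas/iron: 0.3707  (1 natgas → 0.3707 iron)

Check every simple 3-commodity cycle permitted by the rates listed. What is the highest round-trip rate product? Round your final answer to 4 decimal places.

rhodium→silver→natgas→rhodium: 3.569 × 1.615 × 0.2036 = 1.17354
iron→silver→natgas→iron: 1.665 × 1.615 × 0.3707 = 0.99680
rhodium→iron→natgas→rhodium: 1.913 × 2.555 × 0.2036 = 0.99514
rhodium→natgas→iron→rhodium: 5.148 × 0.3707 × 0.4955 = 0.94559
rhodium→iron→silver→rhodium: 1.913 × 1.665 × 0.2894 = 0.92178
Maximum is rhodium→silver→natgas→rhodium at 1.1735; arbitrage exists.

1.1735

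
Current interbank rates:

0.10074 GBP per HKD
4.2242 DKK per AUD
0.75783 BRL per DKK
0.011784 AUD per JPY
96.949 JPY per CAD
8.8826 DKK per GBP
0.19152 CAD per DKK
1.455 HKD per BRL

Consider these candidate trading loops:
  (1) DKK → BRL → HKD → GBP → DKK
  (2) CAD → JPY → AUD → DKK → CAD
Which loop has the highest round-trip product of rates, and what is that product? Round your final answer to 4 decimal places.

(1) 0.75783 × 1.455 × 0.10074 × 8.8826 = 0.98668
(2) 96.949 × 0.011784 × 4.2242 × 0.19152 = 0.92426
Highest is cycle (1) at 0.9867 (≤1, no arbitrage).

0.9867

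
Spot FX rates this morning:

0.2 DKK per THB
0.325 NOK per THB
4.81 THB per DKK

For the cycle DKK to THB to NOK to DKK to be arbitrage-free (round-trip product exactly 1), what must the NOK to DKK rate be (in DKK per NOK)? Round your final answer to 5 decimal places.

0.63969

Known legs of the cycle: 4.81 × 0.325 = 1.56325
For no arbitrage the full-cycle product must be 1, so the missing rate is 1 / 1.56325 ≈ 0.6396929.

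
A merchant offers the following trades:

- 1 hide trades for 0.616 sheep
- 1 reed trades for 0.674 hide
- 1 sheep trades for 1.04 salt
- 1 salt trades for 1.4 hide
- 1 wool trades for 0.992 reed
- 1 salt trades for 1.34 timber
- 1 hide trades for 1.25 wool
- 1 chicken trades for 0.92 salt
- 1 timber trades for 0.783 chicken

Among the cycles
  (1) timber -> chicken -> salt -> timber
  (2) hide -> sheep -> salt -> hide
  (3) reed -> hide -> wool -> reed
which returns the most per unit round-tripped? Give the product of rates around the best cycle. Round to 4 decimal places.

0.9653

(1) 0.783 × 0.92 × 1.34 = 0.96528
(2) 0.616 × 1.04 × 1.4 = 0.89690
(3) 0.674 × 1.25 × 0.992 = 0.83576
Highest is cycle (1) at 0.9653 (≤1, no arbitrage).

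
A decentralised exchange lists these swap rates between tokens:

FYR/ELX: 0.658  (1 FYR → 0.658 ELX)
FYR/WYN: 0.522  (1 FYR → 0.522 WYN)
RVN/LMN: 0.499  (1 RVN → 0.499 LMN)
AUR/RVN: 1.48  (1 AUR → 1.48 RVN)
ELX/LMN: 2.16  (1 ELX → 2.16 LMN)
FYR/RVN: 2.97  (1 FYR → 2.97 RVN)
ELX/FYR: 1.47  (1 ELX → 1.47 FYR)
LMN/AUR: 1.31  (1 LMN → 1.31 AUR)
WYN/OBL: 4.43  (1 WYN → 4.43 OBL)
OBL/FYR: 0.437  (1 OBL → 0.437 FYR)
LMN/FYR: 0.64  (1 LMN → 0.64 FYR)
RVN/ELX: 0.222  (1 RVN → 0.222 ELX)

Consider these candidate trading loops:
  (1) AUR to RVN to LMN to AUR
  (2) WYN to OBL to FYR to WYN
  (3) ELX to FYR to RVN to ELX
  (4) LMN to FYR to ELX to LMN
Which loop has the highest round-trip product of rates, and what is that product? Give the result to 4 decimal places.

1.0105

(1) 1.48 × 0.499 × 1.31 = 0.96746
(2) 4.43 × 0.437 × 0.522 = 1.01055
(3) 1.47 × 2.97 × 0.222 = 0.96923
(4) 0.64 × 0.658 × 2.16 = 0.90962
Highest is cycle (2) at 1.0105 (>1, arbitrage).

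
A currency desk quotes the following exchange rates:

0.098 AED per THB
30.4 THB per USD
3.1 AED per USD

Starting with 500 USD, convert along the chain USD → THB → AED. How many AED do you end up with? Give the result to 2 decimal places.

500 USD × 30.4 = 15200 THB
15200 THB × 0.098 = 1489.6 AED

1489.60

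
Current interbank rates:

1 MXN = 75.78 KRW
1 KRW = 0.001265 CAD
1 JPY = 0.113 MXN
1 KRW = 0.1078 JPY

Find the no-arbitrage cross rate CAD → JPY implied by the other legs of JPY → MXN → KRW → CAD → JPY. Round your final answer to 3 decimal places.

Known legs of the cycle: 0.113 × 75.78 × 0.001265 = 0.0108323721
For no arbitrage the full-cycle product must be 1, so the missing rate is 1 / 0.0108323721 ≈ 92.31588.

92.316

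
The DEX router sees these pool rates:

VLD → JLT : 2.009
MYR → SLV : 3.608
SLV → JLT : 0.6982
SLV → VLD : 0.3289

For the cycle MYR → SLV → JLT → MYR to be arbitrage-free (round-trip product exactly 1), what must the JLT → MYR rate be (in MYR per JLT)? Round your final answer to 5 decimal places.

Known legs of the cycle: 3.608 × 0.6982 = 2.5191056
For no arbitrage the full-cycle product must be 1, so the missing rate is 1 / 2.5191056 ≈ 0.3969663.

0.39697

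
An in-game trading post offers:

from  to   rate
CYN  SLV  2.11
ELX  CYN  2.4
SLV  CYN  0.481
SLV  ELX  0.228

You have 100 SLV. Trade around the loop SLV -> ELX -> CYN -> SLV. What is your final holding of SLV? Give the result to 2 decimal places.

100 SLV × 0.228 = 22.8 ELX
22.8 ELX × 2.4 = 54.72 CYN
54.72 CYN × 2.11 = 115.4592 SLV

115.46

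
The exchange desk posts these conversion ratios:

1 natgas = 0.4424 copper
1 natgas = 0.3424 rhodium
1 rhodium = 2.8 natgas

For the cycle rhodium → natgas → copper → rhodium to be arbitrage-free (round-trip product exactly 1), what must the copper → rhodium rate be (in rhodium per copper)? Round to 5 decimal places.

Known legs of the cycle: 2.8 × 0.4424 = 1.23872
For no arbitrage the full-cycle product must be 1, so the missing rate is 1 / 1.23872 ≈ 0.8072849.

0.80728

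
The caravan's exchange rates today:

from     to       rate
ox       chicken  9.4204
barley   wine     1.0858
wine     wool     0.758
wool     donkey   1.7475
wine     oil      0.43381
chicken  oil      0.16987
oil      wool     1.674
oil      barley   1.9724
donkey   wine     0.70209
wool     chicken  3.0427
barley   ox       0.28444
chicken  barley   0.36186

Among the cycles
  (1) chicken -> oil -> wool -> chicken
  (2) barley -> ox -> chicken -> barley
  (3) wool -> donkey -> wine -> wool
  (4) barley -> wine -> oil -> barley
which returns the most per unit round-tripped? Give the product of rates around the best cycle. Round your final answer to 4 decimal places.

(1) 0.16987 × 1.674 × 3.0427 = 0.86523
(2) 0.28444 × 9.4204 × 0.36186 = 0.96962
(3) 1.7475 × 0.70209 × 0.758 = 0.92999
(4) 1.0858 × 0.43381 × 1.9724 = 0.92906
Highest is cycle (2) at 0.9696 (≤1, no arbitrage).

0.9696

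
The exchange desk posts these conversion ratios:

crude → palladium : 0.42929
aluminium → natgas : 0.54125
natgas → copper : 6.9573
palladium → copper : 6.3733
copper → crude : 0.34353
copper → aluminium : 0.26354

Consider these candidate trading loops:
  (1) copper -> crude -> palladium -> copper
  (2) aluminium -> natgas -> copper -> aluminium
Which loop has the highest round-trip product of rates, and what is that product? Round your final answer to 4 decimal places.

(1) 0.34353 × 0.42929 × 6.3733 = 0.93990
(2) 0.54125 × 6.9573 × 0.26354 = 0.99240
Highest is cycle (2) at 0.9924 (≤1, no arbitrage).

0.9924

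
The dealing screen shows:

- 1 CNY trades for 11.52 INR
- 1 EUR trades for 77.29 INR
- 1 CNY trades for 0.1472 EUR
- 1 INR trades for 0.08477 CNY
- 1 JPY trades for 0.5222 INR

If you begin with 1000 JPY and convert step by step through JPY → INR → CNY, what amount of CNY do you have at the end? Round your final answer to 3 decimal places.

44.267

1000 JPY × 0.5222 = 522.2 INR
522.2 INR × 0.08477 = 44.266894 CNY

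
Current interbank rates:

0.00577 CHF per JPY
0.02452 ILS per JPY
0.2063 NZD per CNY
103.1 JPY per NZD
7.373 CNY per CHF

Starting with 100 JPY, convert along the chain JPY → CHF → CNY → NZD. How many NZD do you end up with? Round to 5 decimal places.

100 JPY × 0.00577 = 0.577 CHF
0.577 CHF × 7.373 = 4.254221 CNY
4.254221 CNY × 0.2063 = 0.8776457923 NZD

0.87765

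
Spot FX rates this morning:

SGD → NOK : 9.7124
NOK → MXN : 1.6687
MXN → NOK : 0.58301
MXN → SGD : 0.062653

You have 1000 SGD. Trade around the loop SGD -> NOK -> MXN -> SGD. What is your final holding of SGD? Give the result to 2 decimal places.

1015.42

1000 SGD × 9.7124 = 9712.4 NOK
9712.4 NOK × 1.6687 = 16207.08188 MXN
16207.08188 MXN × 0.062653 = 1015.42230102764 SGD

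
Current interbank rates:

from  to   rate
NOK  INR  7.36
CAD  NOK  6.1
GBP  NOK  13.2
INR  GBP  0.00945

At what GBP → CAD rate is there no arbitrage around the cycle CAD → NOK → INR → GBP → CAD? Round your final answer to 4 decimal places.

2.3570

Known legs of the cycle: 6.1 × 7.36 × 0.00945 = 0.4242672
For no arbitrage the full-cycle product must be 1, so the missing rate is 1 / 0.4242672 ≈ 2.357005.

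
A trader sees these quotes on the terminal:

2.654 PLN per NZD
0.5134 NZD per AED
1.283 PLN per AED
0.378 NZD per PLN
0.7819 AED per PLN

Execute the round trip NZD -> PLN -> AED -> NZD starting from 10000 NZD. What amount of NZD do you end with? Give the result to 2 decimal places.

10000 NZD × 2.654 = 26540 PLN
26540 PLN × 0.7819 = 20751.626 AED
20751.626 AED × 0.5134 = 10653.8847884 NZD

10653.88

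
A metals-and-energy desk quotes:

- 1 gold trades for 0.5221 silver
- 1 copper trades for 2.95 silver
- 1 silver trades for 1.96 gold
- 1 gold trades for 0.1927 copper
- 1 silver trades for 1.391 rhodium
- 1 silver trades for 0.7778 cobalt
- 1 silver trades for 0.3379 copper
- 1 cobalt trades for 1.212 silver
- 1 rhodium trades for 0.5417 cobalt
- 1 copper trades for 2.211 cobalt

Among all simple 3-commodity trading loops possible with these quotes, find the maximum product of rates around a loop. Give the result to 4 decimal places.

copper→silver→gold→copper: 2.95 × 1.96 × 0.1927 = 1.11419
cobalt→silver→rhodium→cobalt: 1.212 × 1.391 × 0.5417 = 0.91325
cobalt→silver→copper→cobalt: 1.212 × 0.3379 × 2.211 = 0.90548
Maximum is copper→silver→gold→copper at 1.1142; arbitrage exists.

1.1142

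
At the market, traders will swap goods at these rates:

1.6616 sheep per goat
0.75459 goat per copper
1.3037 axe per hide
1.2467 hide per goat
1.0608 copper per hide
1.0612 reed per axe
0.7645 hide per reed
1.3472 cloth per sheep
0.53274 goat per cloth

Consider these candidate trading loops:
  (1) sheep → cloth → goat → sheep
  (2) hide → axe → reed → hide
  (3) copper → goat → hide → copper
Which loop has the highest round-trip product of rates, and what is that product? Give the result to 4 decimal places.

1.1925

(1) 1.3472 × 0.53274 × 1.6616 = 1.19254
(2) 1.3037 × 1.0612 × 0.7645 = 1.05768
(3) 0.75459 × 1.2467 × 1.0608 = 0.99794
Highest is cycle (1) at 1.1925 (>1, arbitrage).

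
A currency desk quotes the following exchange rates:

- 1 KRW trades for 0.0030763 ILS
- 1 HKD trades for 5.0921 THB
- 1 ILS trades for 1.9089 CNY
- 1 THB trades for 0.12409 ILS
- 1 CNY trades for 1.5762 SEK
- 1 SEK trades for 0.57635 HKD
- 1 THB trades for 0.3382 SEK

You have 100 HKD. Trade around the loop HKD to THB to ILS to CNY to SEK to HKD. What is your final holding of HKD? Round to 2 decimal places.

100 HKD × 5.0921 = 509.21 THB
509.21 THB × 0.12409 = 63.1878689 ILS
63.1878689 ILS × 1.9089 = 120.61932294321 CNY
120.61932294321 CNY × 1.5762 = 190.120176823087602 SEK
190.120176823087602 SEK × 0.57635 = 109.5757639119865394127 HKD

109.58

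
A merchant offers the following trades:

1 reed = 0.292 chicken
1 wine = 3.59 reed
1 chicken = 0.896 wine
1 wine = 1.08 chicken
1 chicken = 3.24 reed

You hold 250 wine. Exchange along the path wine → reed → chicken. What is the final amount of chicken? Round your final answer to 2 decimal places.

262.07

250 wine × 3.59 = 897.5 reed
897.5 reed × 0.292 = 262.07 chicken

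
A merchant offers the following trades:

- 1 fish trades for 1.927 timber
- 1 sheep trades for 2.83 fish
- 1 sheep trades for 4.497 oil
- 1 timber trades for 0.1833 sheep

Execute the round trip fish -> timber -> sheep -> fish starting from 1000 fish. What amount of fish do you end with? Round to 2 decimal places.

999.61

1000 fish × 1.927 = 1927 timber
1927 timber × 0.1833 = 353.2191 sheep
353.2191 sheep × 2.83 = 999.610053 fish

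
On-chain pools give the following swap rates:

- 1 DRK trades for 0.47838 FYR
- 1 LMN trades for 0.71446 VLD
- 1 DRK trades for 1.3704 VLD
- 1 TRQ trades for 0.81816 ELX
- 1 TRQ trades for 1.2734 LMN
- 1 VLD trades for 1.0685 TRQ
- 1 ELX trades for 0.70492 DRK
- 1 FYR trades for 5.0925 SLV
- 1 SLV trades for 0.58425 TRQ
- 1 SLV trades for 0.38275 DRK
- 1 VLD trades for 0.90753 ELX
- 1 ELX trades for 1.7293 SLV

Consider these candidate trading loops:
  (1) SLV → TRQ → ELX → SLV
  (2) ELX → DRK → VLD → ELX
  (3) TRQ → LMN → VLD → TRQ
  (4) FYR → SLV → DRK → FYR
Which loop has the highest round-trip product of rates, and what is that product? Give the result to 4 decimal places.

(1) 0.58425 × 0.81816 × 1.7293 = 0.82662
(2) 0.70492 × 1.3704 × 0.90753 = 0.87669
(3) 1.2734 × 0.71446 × 1.0685 = 0.97211
(4) 5.0925 × 0.38275 × 0.47838 = 0.93244
Highest is cycle (3) at 0.9721 (≤1, no arbitrage).

0.9721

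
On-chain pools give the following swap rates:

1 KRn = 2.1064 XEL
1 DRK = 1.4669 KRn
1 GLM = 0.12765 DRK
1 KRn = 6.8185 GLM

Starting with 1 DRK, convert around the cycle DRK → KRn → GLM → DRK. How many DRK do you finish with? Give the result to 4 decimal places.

1 DRK × 1.4669 = 1.4669 KRn
1.4669 KRn × 6.8185 = 10.00205765 GLM
10.00205765 GLM × 0.12765 = 1.2767626590225 DRK

1.2768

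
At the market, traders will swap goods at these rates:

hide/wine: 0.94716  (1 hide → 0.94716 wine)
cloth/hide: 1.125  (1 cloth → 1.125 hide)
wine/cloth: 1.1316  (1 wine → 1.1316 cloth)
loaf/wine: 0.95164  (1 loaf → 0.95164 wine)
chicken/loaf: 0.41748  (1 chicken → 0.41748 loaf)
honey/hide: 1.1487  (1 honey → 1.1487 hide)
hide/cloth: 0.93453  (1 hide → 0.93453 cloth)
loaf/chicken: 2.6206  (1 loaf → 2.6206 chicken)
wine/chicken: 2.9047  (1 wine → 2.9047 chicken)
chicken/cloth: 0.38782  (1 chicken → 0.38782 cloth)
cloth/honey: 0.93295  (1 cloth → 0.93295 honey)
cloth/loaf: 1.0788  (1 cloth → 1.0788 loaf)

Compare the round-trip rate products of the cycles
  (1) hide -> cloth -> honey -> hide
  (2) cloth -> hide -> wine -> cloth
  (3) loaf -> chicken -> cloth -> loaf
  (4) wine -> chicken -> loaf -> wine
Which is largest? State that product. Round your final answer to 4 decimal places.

1.2058

(1) 0.93453 × 0.93295 × 1.1487 = 1.00152
(2) 1.125 × 0.94716 × 1.1316 = 1.20578
(3) 2.6206 × 0.38782 × 1.0788 = 1.09641
(4) 2.9047 × 0.41748 × 0.95164 = 1.15401
Highest is cycle (2) at 1.2058 (>1, arbitrage).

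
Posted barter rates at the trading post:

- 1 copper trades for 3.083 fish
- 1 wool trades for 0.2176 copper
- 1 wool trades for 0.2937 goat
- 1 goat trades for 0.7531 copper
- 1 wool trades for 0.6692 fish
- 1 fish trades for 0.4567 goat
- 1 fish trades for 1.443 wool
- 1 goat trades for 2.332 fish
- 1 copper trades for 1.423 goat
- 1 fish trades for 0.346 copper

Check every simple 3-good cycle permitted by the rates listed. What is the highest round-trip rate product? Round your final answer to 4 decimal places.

1.1482

goat→fish→copper→goat: 2.332 × 0.346 × 1.423 = 1.14818
goat→copper→fish→goat: 0.7531 × 3.083 × 0.4567 = 1.06037
goat→fish→wool→goat: 2.332 × 1.443 × 0.2937 = 0.98832
copper→fish→wool→copper: 3.083 × 1.443 × 0.2176 = 0.96805
Maximum is goat→fish→copper→goat at 1.1482; arbitrage exists.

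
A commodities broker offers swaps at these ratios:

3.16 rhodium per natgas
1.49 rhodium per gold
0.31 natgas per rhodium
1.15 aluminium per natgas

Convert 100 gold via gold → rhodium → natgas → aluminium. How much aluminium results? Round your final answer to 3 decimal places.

53.119

100 gold × 1.49 = 149 rhodium
149 rhodium × 0.31 = 46.19 natgas
46.19 natgas × 1.15 = 53.1185 aluminium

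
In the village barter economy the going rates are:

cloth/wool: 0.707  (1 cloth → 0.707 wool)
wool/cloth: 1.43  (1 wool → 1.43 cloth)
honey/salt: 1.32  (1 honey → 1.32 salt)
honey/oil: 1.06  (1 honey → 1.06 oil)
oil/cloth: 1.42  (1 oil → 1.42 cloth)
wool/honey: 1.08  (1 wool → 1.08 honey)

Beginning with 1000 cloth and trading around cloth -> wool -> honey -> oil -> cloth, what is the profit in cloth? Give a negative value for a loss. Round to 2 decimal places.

149.31

1000 cloth × 0.707 = 707 wool
707 wool × 1.08 = 763.56 honey
763.56 honey × 1.06 = 809.3736 oil
809.3736 oil × 1.42 = 1149.310512 cloth
Net change: 1149.310512 − 1000 = 149.310512 cloth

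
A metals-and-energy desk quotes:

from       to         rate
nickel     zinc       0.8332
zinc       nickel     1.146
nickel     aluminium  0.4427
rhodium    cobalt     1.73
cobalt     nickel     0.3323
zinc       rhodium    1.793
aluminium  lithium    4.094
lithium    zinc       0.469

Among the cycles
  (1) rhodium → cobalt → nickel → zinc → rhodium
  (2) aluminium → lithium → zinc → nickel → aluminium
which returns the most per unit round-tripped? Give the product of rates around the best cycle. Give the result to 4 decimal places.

(1) 1.73 × 0.3323 × 0.8332 × 1.793 = 0.85883
(2) 4.094 × 0.469 × 1.146 × 0.4427 = 0.97413
Highest is cycle (2) at 0.9741 (≤1, no arbitrage).

0.9741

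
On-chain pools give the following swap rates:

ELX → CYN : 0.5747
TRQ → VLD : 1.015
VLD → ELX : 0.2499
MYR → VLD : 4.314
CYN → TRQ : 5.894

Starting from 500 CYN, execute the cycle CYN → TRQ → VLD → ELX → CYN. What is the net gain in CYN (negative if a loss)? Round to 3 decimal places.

500 CYN × 5.894 = 2947 TRQ
2947 TRQ × 1.015 = 2991.205 VLD
2991.205 VLD × 0.2499 = 747.5021295 ELX
747.5021295 ELX × 0.5747 = 429.58947382365 CYN
Net change: 429.58947382365 − 500 = -70.41052617635 CYN

-70.411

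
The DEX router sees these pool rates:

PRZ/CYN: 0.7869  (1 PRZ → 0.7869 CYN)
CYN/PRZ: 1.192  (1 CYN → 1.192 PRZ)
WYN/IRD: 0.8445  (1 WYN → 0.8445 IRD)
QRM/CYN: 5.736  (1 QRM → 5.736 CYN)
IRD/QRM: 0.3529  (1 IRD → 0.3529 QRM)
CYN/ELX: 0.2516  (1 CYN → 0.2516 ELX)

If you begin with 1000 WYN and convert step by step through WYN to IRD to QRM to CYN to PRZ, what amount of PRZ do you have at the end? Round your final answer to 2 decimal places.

1000 WYN × 0.8445 = 844.5 IRD
844.5 IRD × 0.3529 = 298.02405 QRM
298.02405 QRM × 5.736 = 1709.4659508 CYN
1709.4659508 CYN × 1.192 = 2037.6834133536 PRZ

2037.68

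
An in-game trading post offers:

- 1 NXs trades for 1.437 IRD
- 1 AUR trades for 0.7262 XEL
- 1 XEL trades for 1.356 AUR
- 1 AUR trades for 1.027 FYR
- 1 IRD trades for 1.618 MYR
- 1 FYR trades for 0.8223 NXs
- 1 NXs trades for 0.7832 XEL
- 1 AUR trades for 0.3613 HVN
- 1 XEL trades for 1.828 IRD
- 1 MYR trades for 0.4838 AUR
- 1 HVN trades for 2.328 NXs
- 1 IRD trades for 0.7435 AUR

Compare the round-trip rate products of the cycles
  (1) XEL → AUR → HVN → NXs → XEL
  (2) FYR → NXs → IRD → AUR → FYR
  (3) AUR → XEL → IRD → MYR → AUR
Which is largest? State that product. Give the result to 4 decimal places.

1.0391

(1) 1.356 × 0.3613 × 2.328 × 0.7832 = 0.89327
(2) 0.8223 × 1.437 × 0.7435 × 1.027 = 0.90227
(3) 0.7262 × 1.828 × 1.618 × 0.4838 = 1.03915
Highest is cycle (3) at 1.0391 (>1, arbitrage).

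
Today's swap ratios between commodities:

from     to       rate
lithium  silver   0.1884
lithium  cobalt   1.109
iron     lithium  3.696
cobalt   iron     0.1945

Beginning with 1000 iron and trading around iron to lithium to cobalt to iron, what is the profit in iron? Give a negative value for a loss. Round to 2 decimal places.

1000 iron × 3.696 = 3696 lithium
3696 lithium × 1.109 = 4098.864 cobalt
4098.864 cobalt × 0.1945 = 797.229048 iron
Net change: 797.229048 − 1000 = -202.770952 iron

-202.77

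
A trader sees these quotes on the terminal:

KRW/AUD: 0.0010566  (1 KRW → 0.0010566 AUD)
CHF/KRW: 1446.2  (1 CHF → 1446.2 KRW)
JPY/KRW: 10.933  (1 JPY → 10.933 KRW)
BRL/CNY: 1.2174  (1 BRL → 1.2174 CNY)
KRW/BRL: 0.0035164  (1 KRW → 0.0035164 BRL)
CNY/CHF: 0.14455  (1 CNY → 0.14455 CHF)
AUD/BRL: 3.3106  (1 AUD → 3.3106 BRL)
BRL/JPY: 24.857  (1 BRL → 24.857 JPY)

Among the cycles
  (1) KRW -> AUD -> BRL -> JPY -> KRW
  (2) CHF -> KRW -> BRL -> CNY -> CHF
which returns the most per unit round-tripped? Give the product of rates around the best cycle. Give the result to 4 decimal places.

0.9506

(1) 0.0010566 × 3.3106 × 24.857 × 10.933 = 0.95062
(2) 1446.2 × 0.0035164 × 1.2174 × 0.14455 = 0.89491
Highest is cycle (1) at 0.9506 (≤1, no arbitrage).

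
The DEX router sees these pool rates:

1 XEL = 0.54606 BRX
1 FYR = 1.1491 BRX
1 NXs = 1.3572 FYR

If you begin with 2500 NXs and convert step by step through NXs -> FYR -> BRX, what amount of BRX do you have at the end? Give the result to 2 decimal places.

2500 NXs × 1.3572 = 3393 FYR
3393 FYR × 1.1491 = 3898.8963 BRX

3898.90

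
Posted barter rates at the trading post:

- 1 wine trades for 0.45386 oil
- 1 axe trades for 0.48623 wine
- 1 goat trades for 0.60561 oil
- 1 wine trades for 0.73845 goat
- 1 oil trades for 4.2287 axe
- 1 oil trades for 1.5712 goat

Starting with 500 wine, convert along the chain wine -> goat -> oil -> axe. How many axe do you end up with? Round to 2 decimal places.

945.56

500 wine × 0.73845 = 369.225 goat
369.225 goat × 0.60561 = 223.60635225 oil
223.60635225 oil × 4.2287 = 945.564181759575 axe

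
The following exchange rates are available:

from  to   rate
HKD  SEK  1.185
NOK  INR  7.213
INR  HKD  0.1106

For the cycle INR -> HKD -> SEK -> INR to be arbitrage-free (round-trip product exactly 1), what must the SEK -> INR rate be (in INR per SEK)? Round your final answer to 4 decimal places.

7.6300

Known legs of the cycle: 0.1106 × 1.185 = 0.131061
For no arbitrage the full-cycle product must be 1, so the missing rate is 1 / 0.131061 ≈ 7.630035.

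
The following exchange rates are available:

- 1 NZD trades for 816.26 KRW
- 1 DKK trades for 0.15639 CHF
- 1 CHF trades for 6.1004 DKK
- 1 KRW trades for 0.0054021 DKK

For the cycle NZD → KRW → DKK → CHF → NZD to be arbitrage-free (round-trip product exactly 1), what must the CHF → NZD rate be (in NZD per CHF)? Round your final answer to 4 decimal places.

1.4501

Known legs of the cycle: 816.26 × 0.0054021 × 0.15639 = 0.68960454285294
For no arbitrage the full-cycle product must be 1, so the missing rate is 1 / 0.68960454285294 ≈ 1.450106.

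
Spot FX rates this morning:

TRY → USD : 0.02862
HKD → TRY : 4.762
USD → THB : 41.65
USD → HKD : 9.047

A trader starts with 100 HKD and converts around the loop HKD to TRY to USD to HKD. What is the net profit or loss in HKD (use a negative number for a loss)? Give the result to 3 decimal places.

23.300

100 HKD × 4.762 = 476.2 TRY
476.2 TRY × 0.02862 = 13.628844 USD
13.628844 USD × 9.047 = 123.300151668 HKD
Net change: 123.300151668 − 100 = 23.300151668 HKD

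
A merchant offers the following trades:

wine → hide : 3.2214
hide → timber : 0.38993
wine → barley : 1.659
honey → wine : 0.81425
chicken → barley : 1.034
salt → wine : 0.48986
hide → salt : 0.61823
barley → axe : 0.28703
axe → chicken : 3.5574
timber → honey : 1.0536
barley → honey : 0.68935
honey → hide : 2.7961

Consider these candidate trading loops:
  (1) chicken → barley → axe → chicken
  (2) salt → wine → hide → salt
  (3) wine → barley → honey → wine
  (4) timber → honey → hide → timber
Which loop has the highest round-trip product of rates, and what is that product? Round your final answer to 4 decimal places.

1.1487

(1) 1.034 × 0.28703 × 3.5574 = 1.05580
(2) 0.48986 × 3.2214 × 0.61823 = 0.97559
(3) 1.659 × 0.68935 × 0.81425 = 0.93120
(4) 1.0536 × 2.7961 × 0.38993 = 1.14872
Highest is cycle (4) at 1.1487 (>1, arbitrage).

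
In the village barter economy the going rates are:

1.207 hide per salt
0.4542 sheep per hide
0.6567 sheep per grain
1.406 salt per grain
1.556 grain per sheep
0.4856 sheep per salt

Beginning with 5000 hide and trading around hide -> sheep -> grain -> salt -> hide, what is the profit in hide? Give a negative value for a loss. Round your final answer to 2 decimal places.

5000 hide × 0.4542 = 2271 sheep
2271 sheep × 1.556 = 3533.676 grain
3533.676 grain × 1.406 = 4968.348456 salt
4968.348456 salt × 1.207 = 5996.796586392 hide
Net change: 5996.796586392 − 5000 = 996.796586392 hide

996.80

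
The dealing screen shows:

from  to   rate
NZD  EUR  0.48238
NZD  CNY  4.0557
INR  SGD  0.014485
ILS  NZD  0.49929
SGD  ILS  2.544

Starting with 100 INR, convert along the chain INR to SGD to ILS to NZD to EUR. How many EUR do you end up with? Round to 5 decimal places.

100 INR × 0.014485 = 1.4485 SGD
1.4485 SGD × 2.544 = 3.684984 ILS
3.684984 ILS × 0.49929 = 1.83987566136 NZD
1.83987566136 NZD × 0.48238 = 0.8875192215268368 EUR

0.88752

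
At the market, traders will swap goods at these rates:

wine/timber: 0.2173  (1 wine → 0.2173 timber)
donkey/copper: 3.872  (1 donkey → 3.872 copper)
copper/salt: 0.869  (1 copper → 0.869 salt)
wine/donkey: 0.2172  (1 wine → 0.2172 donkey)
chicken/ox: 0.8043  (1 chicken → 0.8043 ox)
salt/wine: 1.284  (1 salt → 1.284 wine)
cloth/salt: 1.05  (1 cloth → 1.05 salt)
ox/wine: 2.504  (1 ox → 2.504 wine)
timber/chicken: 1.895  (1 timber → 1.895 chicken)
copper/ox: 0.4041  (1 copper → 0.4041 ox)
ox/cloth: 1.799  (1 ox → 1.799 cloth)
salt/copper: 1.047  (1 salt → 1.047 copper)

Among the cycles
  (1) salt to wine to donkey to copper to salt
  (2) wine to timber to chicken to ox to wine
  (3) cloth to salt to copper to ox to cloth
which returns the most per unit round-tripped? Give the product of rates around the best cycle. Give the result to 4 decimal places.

(1) 1.284 × 0.2172 × 3.872 × 0.869 = 0.93838
(2) 0.2173 × 1.895 × 0.8043 × 2.504 = 0.82932
(3) 1.05 × 1.047 × 0.4041 × 1.799 = 0.79920
Highest is cycle (1) at 0.9384 (≤1, no arbitrage).

0.9384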